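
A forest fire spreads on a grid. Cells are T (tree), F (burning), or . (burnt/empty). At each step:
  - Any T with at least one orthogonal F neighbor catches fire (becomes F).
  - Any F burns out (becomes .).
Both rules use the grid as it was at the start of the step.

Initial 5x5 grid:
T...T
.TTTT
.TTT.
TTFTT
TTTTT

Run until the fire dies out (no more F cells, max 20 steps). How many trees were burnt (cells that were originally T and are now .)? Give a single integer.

Step 1: +4 fires, +1 burnt (F count now 4)
Step 2: +7 fires, +4 burnt (F count now 7)
Step 3: +4 fires, +7 burnt (F count now 4)
Step 4: +1 fires, +4 burnt (F count now 1)
Step 5: +1 fires, +1 burnt (F count now 1)
Step 6: +0 fires, +1 burnt (F count now 0)
Fire out after step 6
Initially T: 18, now '.': 24
Total burnt (originally-T cells now '.'): 17

Answer: 17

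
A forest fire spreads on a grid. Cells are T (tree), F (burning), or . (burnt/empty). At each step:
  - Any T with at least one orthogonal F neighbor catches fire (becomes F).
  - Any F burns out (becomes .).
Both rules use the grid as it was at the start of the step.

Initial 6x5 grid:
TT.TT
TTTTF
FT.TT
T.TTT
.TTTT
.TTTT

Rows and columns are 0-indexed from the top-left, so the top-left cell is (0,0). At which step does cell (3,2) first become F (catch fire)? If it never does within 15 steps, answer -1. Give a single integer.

Step 1: cell (3,2)='T' (+6 fires, +2 burnt)
Step 2: cell (3,2)='T' (+6 fires, +6 burnt)
Step 3: cell (3,2)='T' (+3 fires, +6 burnt)
Step 4: cell (3,2)='F' (+3 fires, +3 burnt)
  -> target ignites at step 4
Step 5: cell (3,2)='.' (+2 fires, +3 burnt)
Step 6: cell (3,2)='.' (+2 fires, +2 burnt)
Step 7: cell (3,2)='.' (+1 fires, +2 burnt)
Step 8: cell (3,2)='.' (+0 fires, +1 burnt)
  fire out at step 8

4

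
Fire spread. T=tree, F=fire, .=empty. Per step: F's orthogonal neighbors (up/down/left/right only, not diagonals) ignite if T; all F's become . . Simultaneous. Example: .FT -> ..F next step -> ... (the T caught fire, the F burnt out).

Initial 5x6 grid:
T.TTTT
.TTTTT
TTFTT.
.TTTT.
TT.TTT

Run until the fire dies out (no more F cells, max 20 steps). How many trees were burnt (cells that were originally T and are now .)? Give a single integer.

Answer: 22

Derivation:
Step 1: +4 fires, +1 burnt (F count now 4)
Step 2: +7 fires, +4 burnt (F count now 7)
Step 3: +5 fires, +7 burnt (F count now 5)
Step 4: +4 fires, +5 burnt (F count now 4)
Step 5: +2 fires, +4 burnt (F count now 2)
Step 6: +0 fires, +2 burnt (F count now 0)
Fire out after step 6
Initially T: 23, now '.': 29
Total burnt (originally-T cells now '.'): 22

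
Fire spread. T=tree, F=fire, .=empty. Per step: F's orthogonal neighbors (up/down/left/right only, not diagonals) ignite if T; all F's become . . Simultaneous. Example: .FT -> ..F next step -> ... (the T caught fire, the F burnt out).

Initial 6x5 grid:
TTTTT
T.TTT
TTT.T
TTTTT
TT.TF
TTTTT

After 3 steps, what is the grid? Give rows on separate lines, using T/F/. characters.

Step 1: 3 trees catch fire, 1 burn out
  TTTTT
  T.TTT
  TTT.T
  TTTTF
  TT.F.
  TTTTF
Step 2: 3 trees catch fire, 3 burn out
  TTTTT
  T.TTT
  TTT.F
  TTTF.
  TT...
  TTTF.
Step 3: 3 trees catch fire, 3 burn out
  TTTTT
  T.TTF
  TTT..
  TTF..
  TT...
  TTF..

TTTTT
T.TTF
TTT..
TTF..
TT...
TTF..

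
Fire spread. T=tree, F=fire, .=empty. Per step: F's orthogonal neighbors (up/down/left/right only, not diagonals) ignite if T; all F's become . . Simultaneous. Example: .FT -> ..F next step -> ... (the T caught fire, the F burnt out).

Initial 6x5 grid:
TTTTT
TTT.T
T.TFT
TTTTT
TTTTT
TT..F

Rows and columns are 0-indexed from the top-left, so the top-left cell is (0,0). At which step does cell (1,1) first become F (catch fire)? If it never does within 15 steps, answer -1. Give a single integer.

Step 1: cell (1,1)='T' (+4 fires, +2 burnt)
Step 2: cell (1,1)='T' (+5 fires, +4 burnt)
Step 3: cell (1,1)='F' (+5 fires, +5 burnt)
  -> target ignites at step 3
Step 4: cell (1,1)='.' (+5 fires, +5 burnt)
Step 5: cell (1,1)='.' (+4 fires, +5 burnt)
Step 6: cell (1,1)='.' (+1 fires, +4 burnt)
Step 7: cell (1,1)='.' (+0 fires, +1 burnt)
  fire out at step 7

3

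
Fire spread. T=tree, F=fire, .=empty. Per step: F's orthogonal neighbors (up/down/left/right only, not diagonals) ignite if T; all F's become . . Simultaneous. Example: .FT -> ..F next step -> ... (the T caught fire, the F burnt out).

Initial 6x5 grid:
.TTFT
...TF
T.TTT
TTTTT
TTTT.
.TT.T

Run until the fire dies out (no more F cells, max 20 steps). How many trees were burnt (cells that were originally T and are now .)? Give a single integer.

Answer: 19

Derivation:
Step 1: +4 fires, +2 burnt (F count now 4)
Step 2: +3 fires, +4 burnt (F count now 3)
Step 3: +2 fires, +3 burnt (F count now 2)
Step 4: +2 fires, +2 burnt (F count now 2)
Step 5: +2 fires, +2 burnt (F count now 2)
Step 6: +3 fires, +2 burnt (F count now 3)
Step 7: +3 fires, +3 burnt (F count now 3)
Step 8: +0 fires, +3 burnt (F count now 0)
Fire out after step 8
Initially T: 20, now '.': 29
Total burnt (originally-T cells now '.'): 19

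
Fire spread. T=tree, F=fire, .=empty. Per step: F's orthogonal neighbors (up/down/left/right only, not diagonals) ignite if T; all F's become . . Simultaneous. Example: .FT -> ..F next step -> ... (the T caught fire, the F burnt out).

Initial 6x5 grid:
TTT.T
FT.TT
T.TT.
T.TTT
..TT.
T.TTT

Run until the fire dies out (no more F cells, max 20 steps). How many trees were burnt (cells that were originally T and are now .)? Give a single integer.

Step 1: +3 fires, +1 burnt (F count now 3)
Step 2: +2 fires, +3 burnt (F count now 2)
Step 3: +1 fires, +2 burnt (F count now 1)
Step 4: +0 fires, +1 burnt (F count now 0)
Fire out after step 4
Initially T: 20, now '.': 16
Total burnt (originally-T cells now '.'): 6

Answer: 6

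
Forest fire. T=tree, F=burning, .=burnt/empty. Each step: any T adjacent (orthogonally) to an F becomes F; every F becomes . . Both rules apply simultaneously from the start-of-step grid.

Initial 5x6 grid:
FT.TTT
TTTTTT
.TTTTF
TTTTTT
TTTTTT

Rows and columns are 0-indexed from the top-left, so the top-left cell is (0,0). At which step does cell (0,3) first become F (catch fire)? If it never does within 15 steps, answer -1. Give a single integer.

Step 1: cell (0,3)='T' (+5 fires, +2 burnt)
Step 2: cell (0,3)='T' (+6 fires, +5 burnt)
Step 3: cell (0,3)='T' (+7 fires, +6 burnt)
Step 4: cell (0,3)='F' (+4 fires, +7 burnt)
  -> target ignites at step 4
Step 5: cell (0,3)='.' (+3 fires, +4 burnt)
Step 6: cell (0,3)='.' (+1 fires, +3 burnt)
Step 7: cell (0,3)='.' (+0 fires, +1 burnt)
  fire out at step 7

4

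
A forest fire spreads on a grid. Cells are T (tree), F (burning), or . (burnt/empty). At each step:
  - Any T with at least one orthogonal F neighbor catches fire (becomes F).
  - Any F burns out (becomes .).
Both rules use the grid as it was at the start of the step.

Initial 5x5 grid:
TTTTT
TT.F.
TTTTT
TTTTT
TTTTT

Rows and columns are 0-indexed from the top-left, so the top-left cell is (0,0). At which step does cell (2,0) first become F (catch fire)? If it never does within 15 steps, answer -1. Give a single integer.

Step 1: cell (2,0)='T' (+2 fires, +1 burnt)
Step 2: cell (2,0)='T' (+5 fires, +2 burnt)
Step 3: cell (2,0)='T' (+5 fires, +5 burnt)
Step 4: cell (2,0)='F' (+6 fires, +5 burnt)
  -> target ignites at step 4
Step 5: cell (2,0)='.' (+3 fires, +6 burnt)
Step 6: cell (2,0)='.' (+1 fires, +3 burnt)
Step 7: cell (2,0)='.' (+0 fires, +1 burnt)
  fire out at step 7

4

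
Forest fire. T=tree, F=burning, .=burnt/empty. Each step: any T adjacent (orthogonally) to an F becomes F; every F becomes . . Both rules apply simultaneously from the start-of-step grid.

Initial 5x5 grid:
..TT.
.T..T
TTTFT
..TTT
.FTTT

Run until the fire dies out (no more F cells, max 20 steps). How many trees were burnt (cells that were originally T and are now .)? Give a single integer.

Answer: 12

Derivation:
Step 1: +4 fires, +2 burnt (F count now 4)
Step 2: +5 fires, +4 burnt (F count now 5)
Step 3: +3 fires, +5 burnt (F count now 3)
Step 4: +0 fires, +3 burnt (F count now 0)
Fire out after step 4
Initially T: 14, now '.': 23
Total burnt (originally-T cells now '.'): 12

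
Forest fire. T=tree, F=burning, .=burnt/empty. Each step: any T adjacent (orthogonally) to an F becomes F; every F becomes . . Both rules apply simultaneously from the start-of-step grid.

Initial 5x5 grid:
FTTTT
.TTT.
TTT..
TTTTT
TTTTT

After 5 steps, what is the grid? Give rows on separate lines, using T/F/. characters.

Step 1: 1 trees catch fire, 1 burn out
  .FTTT
  .TTT.
  TTT..
  TTTTT
  TTTTT
Step 2: 2 trees catch fire, 1 burn out
  ..FTT
  .FTT.
  TTT..
  TTTTT
  TTTTT
Step 3: 3 trees catch fire, 2 burn out
  ...FT
  ..FT.
  TFT..
  TTTTT
  TTTTT
Step 4: 5 trees catch fire, 3 burn out
  ....F
  ...F.
  F.F..
  TFTTT
  TTTTT
Step 5: 3 trees catch fire, 5 burn out
  .....
  .....
  .....
  F.FTT
  TFTTT

.....
.....
.....
F.FTT
TFTTT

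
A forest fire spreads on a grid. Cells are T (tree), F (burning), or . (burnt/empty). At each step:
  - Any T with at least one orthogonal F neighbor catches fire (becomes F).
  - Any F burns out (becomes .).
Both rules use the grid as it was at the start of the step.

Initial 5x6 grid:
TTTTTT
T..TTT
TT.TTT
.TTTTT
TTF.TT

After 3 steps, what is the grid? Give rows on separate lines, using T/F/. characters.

Step 1: 2 trees catch fire, 1 burn out
  TTTTTT
  T..TTT
  TT.TTT
  .TFTTT
  TF..TT
Step 2: 3 trees catch fire, 2 burn out
  TTTTTT
  T..TTT
  TT.TTT
  .F.FTT
  F...TT
Step 3: 3 trees catch fire, 3 burn out
  TTTTTT
  T..TTT
  TF.FTT
  ....FT
  ....TT

TTTTTT
T..TTT
TF.FTT
....FT
....TT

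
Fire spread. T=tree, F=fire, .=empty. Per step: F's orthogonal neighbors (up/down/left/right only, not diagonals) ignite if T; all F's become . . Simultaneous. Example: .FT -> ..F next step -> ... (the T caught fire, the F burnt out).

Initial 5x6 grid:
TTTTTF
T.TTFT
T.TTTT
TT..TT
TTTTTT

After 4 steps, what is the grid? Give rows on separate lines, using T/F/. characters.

Step 1: 4 trees catch fire, 2 burn out
  TTTTF.
  T.TF.F
  T.TTFT
  TT..TT
  TTTTTT
Step 2: 5 trees catch fire, 4 burn out
  TTTF..
  T.F...
  T.TF.F
  TT..FT
  TTTTTT
Step 3: 4 trees catch fire, 5 burn out
  TTF...
  T.....
  T.F...
  TT...F
  TTTTFT
Step 4: 3 trees catch fire, 4 burn out
  TF....
  T.....
  T.....
  TT....
  TTTF.F

TF....
T.....
T.....
TT....
TTTF.F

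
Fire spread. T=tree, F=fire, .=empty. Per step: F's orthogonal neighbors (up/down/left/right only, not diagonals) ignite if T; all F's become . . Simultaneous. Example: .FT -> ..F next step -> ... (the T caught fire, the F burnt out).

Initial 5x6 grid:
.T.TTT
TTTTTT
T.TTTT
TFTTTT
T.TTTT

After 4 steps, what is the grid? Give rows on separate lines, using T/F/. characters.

Step 1: 2 trees catch fire, 1 burn out
  .T.TTT
  TTTTTT
  T.TTTT
  F.FTTT
  T.TTTT
Step 2: 5 trees catch fire, 2 burn out
  .T.TTT
  TTTTTT
  F.FTTT
  ...FTT
  F.FTTT
Step 3: 5 trees catch fire, 5 burn out
  .T.TTT
  FTFTTT
  ...FTT
  ....FT
  ...FTT
Step 4: 5 trees catch fire, 5 burn out
  .T.TTT
  .F.FTT
  ....FT
  .....F
  ....FT

.T.TTT
.F.FTT
....FT
.....F
....FT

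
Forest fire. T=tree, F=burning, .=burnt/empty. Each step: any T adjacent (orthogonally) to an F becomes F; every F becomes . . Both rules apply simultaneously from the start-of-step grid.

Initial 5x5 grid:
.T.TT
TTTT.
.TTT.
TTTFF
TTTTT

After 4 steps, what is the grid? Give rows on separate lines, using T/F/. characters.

Step 1: 4 trees catch fire, 2 burn out
  .T.TT
  TTTT.
  .TTF.
  TTF..
  TTTFF
Step 2: 4 trees catch fire, 4 burn out
  .T.TT
  TTTF.
  .TF..
  TF...
  TTF..
Step 3: 5 trees catch fire, 4 burn out
  .T.FT
  TTF..
  .F...
  F....
  TF...
Step 4: 3 trees catch fire, 5 burn out
  .T..F
  TF...
  .....
  .....
  F....

.T..F
TF...
.....
.....
F....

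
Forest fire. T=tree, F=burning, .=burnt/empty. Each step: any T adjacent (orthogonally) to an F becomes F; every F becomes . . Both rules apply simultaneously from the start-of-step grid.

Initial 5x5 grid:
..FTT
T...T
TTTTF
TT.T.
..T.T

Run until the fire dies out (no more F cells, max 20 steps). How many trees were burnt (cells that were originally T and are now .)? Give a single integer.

Step 1: +3 fires, +2 burnt (F count now 3)
Step 2: +3 fires, +3 burnt (F count now 3)
Step 3: +1 fires, +3 burnt (F count now 1)
Step 4: +2 fires, +1 burnt (F count now 2)
Step 5: +2 fires, +2 burnt (F count now 2)
Step 6: +0 fires, +2 burnt (F count now 0)
Fire out after step 6
Initially T: 13, now '.': 23
Total burnt (originally-T cells now '.'): 11

Answer: 11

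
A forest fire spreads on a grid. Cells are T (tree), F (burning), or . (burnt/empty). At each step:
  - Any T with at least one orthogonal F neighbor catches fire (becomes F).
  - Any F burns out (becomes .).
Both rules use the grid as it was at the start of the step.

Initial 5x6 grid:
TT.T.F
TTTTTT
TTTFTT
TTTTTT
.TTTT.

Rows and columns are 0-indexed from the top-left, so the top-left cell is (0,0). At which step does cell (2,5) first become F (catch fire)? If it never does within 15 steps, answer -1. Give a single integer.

Step 1: cell (2,5)='T' (+5 fires, +2 burnt)
Step 2: cell (2,5)='F' (+8 fires, +5 burnt)
  -> target ignites at step 2
Step 3: cell (2,5)='.' (+6 fires, +8 burnt)
Step 4: cell (2,5)='.' (+4 fires, +6 burnt)
Step 5: cell (2,5)='.' (+1 fires, +4 burnt)
Step 6: cell (2,5)='.' (+0 fires, +1 burnt)
  fire out at step 6

2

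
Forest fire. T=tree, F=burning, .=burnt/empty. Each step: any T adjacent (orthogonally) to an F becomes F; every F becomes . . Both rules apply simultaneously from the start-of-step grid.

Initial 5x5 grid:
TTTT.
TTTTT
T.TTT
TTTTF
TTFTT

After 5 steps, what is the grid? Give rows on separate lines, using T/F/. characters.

Step 1: 6 trees catch fire, 2 burn out
  TTTT.
  TTTTT
  T.TTF
  TTFF.
  TF.FF
Step 2: 5 trees catch fire, 6 burn out
  TTTT.
  TTTTF
  T.FF.
  TF...
  F....
Step 3: 3 trees catch fire, 5 burn out
  TTTT.
  TTFF.
  T....
  F....
  .....
Step 4: 4 trees catch fire, 3 burn out
  TTFF.
  TF...
  F....
  .....
  .....
Step 5: 2 trees catch fire, 4 burn out
  TF...
  F....
  .....
  .....
  .....

TF...
F....
.....
.....
.....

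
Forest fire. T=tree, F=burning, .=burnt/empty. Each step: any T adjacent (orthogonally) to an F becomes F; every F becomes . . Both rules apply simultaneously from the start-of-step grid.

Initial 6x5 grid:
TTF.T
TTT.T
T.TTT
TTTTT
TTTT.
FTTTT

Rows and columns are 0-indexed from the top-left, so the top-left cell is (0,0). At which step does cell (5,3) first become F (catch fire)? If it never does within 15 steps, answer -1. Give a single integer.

Step 1: cell (5,3)='T' (+4 fires, +2 burnt)
Step 2: cell (5,3)='T' (+6 fires, +4 burnt)
Step 3: cell (5,3)='F' (+7 fires, +6 burnt)
  -> target ignites at step 3
Step 4: cell (5,3)='.' (+4 fires, +7 burnt)
Step 5: cell (5,3)='.' (+2 fires, +4 burnt)
Step 6: cell (5,3)='.' (+1 fires, +2 burnt)
Step 7: cell (5,3)='.' (+0 fires, +1 burnt)
  fire out at step 7

3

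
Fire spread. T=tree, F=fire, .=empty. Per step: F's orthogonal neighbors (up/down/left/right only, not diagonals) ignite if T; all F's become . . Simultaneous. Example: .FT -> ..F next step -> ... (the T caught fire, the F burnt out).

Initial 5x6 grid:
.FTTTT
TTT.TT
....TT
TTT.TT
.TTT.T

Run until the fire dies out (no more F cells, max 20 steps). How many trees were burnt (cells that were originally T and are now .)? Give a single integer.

Step 1: +2 fires, +1 burnt (F count now 2)
Step 2: +3 fires, +2 burnt (F count now 3)
Step 3: +1 fires, +3 burnt (F count now 1)
Step 4: +2 fires, +1 burnt (F count now 2)
Step 5: +2 fires, +2 burnt (F count now 2)
Step 6: +2 fires, +2 burnt (F count now 2)
Step 7: +1 fires, +2 burnt (F count now 1)
Step 8: +1 fires, +1 burnt (F count now 1)
Step 9: +0 fires, +1 burnt (F count now 0)
Fire out after step 9
Initially T: 20, now '.': 24
Total burnt (originally-T cells now '.'): 14

Answer: 14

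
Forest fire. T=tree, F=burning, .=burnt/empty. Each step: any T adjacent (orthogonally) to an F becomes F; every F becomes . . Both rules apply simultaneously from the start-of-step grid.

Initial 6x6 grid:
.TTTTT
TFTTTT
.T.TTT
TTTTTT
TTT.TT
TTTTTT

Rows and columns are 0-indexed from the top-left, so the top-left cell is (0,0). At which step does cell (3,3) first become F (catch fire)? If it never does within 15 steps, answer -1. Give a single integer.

Step 1: cell (3,3)='T' (+4 fires, +1 burnt)
Step 2: cell (3,3)='T' (+3 fires, +4 burnt)
Step 3: cell (3,3)='T' (+6 fires, +3 burnt)
Step 4: cell (3,3)='F' (+7 fires, +6 burnt)
  -> target ignites at step 4
Step 5: cell (3,3)='.' (+5 fires, +7 burnt)
Step 6: cell (3,3)='.' (+3 fires, +5 burnt)
Step 7: cell (3,3)='.' (+2 fires, +3 burnt)
Step 8: cell (3,3)='.' (+1 fires, +2 burnt)
Step 9: cell (3,3)='.' (+0 fires, +1 burnt)
  fire out at step 9

4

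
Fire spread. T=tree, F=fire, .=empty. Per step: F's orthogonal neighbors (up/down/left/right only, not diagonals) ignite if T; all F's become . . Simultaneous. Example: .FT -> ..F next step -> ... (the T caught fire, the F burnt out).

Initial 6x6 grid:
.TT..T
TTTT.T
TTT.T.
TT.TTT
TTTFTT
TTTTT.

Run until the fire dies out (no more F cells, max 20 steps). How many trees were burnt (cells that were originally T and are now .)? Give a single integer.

Answer: 25

Derivation:
Step 1: +4 fires, +1 burnt (F count now 4)
Step 2: +5 fires, +4 burnt (F count now 5)
Step 3: +5 fires, +5 burnt (F count now 5)
Step 4: +3 fires, +5 burnt (F count now 3)
Step 5: +3 fires, +3 burnt (F count now 3)
Step 6: +3 fires, +3 burnt (F count now 3)
Step 7: +2 fires, +3 burnt (F count now 2)
Step 8: +0 fires, +2 burnt (F count now 0)
Fire out after step 8
Initially T: 27, now '.': 34
Total burnt (originally-T cells now '.'): 25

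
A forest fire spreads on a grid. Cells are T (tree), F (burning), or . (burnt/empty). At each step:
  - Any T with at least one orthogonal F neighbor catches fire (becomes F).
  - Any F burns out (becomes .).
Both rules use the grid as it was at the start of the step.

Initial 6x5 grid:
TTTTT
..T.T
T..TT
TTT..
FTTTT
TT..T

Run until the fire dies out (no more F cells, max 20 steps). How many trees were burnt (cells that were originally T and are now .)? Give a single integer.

Step 1: +3 fires, +1 burnt (F count now 3)
Step 2: +4 fires, +3 burnt (F count now 4)
Step 3: +2 fires, +4 burnt (F count now 2)
Step 4: +1 fires, +2 burnt (F count now 1)
Step 5: +1 fires, +1 burnt (F count now 1)
Step 6: +0 fires, +1 burnt (F count now 0)
Fire out after step 6
Initially T: 20, now '.': 21
Total burnt (originally-T cells now '.'): 11

Answer: 11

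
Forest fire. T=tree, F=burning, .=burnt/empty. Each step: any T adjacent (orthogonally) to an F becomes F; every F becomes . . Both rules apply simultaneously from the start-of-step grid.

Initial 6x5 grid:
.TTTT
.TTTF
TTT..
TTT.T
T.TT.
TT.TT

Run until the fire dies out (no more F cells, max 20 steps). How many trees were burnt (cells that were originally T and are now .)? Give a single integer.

Answer: 20

Derivation:
Step 1: +2 fires, +1 burnt (F count now 2)
Step 2: +2 fires, +2 burnt (F count now 2)
Step 3: +3 fires, +2 burnt (F count now 3)
Step 4: +3 fires, +3 burnt (F count now 3)
Step 5: +3 fires, +3 burnt (F count now 3)
Step 6: +2 fires, +3 burnt (F count now 2)
Step 7: +2 fires, +2 burnt (F count now 2)
Step 8: +2 fires, +2 burnt (F count now 2)
Step 9: +1 fires, +2 burnt (F count now 1)
Step 10: +0 fires, +1 burnt (F count now 0)
Fire out after step 10
Initially T: 21, now '.': 29
Total burnt (originally-T cells now '.'): 20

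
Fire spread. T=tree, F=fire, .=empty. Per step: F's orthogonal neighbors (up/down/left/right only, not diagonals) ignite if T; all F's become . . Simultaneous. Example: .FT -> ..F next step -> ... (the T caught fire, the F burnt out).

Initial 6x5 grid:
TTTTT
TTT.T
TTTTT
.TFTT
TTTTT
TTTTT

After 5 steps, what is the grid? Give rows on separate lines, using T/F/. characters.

Step 1: 4 trees catch fire, 1 burn out
  TTTTT
  TTT.T
  TTFTT
  .F.FT
  TTFTT
  TTTTT
Step 2: 7 trees catch fire, 4 burn out
  TTTTT
  TTF.T
  TF.FT
  ....F
  TF.FT
  TTFTT
Step 3: 8 trees catch fire, 7 burn out
  TTFTT
  TF..T
  F...F
  .....
  F...F
  TF.FT
Step 4: 6 trees catch fire, 8 burn out
  TF.FT
  F...F
  .....
  .....
  .....
  F...F
Step 5: 2 trees catch fire, 6 burn out
  F...F
  .....
  .....
  .....
  .....
  .....

F...F
.....
.....
.....
.....
.....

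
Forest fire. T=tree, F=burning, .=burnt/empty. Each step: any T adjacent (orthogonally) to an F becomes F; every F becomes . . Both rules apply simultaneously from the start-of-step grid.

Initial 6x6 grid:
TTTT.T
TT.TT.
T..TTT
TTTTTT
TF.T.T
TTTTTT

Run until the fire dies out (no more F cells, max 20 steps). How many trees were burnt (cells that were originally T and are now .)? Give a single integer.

Answer: 27

Derivation:
Step 1: +3 fires, +1 burnt (F count now 3)
Step 2: +4 fires, +3 burnt (F count now 4)
Step 3: +3 fires, +4 burnt (F count now 3)
Step 4: +5 fires, +3 burnt (F count now 5)
Step 5: +6 fires, +5 burnt (F count now 6)
Step 6: +5 fires, +6 burnt (F count now 5)
Step 7: +1 fires, +5 burnt (F count now 1)
Step 8: +0 fires, +1 burnt (F count now 0)
Fire out after step 8
Initially T: 28, now '.': 35
Total burnt (originally-T cells now '.'): 27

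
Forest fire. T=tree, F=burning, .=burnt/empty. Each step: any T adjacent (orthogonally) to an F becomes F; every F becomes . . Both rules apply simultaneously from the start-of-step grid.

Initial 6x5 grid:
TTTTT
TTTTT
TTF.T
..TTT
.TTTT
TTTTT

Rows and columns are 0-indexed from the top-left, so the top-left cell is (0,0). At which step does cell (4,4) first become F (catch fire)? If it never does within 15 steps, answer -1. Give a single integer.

Step 1: cell (4,4)='T' (+3 fires, +1 burnt)
Step 2: cell (4,4)='T' (+6 fires, +3 burnt)
Step 3: cell (4,4)='T' (+8 fires, +6 burnt)
Step 4: cell (4,4)='F' (+6 fires, +8 burnt)
  -> target ignites at step 4
Step 5: cell (4,4)='.' (+2 fires, +6 burnt)
Step 6: cell (4,4)='.' (+0 fires, +2 burnt)
  fire out at step 6

4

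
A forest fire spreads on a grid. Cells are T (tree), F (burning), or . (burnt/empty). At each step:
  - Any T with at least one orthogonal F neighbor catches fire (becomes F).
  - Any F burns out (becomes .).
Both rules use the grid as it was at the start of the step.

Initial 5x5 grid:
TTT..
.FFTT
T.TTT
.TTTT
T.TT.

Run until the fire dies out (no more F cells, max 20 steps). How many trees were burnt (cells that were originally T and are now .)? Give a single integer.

Step 1: +4 fires, +2 burnt (F count now 4)
Step 2: +4 fires, +4 burnt (F count now 4)
Step 3: +4 fires, +4 burnt (F count now 4)
Step 4: +2 fires, +4 burnt (F count now 2)
Step 5: +0 fires, +2 burnt (F count now 0)
Fire out after step 5
Initially T: 16, now '.': 23
Total burnt (originally-T cells now '.'): 14

Answer: 14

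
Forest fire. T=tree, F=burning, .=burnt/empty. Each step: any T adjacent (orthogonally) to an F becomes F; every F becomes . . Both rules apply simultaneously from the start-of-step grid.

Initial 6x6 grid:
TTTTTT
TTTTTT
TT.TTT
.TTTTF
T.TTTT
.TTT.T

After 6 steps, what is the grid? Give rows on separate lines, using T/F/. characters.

Step 1: 3 trees catch fire, 1 burn out
  TTTTTT
  TTTTTT
  TT.TTF
  .TTTF.
  T.TTTF
  .TTT.T
Step 2: 5 trees catch fire, 3 burn out
  TTTTTT
  TTTTTF
  TT.TF.
  .TTF..
  T.TTF.
  .TTT.F
Step 3: 5 trees catch fire, 5 burn out
  TTTTTF
  TTTTF.
  TT.F..
  .TF...
  T.TF..
  .TTT..
Step 4: 5 trees catch fire, 5 burn out
  TTTTF.
  TTTF..
  TT....
  .F....
  T.F...
  .TTF..
Step 5: 4 trees catch fire, 5 burn out
  TTTF..
  TTF...
  TF....
  ......
  T.....
  .TF...
Step 6: 4 trees catch fire, 4 burn out
  TTF...
  TF....
  F.....
  ......
  T.....
  .F....

TTF...
TF....
F.....
......
T.....
.F....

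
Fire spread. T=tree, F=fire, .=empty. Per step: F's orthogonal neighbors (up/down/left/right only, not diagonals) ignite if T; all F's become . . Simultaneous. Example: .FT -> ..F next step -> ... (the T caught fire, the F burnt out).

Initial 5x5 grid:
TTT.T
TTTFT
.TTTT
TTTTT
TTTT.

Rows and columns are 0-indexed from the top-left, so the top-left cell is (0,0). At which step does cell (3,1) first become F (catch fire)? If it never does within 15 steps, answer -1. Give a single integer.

Step 1: cell (3,1)='T' (+3 fires, +1 burnt)
Step 2: cell (3,1)='T' (+6 fires, +3 burnt)
Step 3: cell (3,1)='T' (+6 fires, +6 burnt)
Step 4: cell (3,1)='F' (+3 fires, +6 burnt)
  -> target ignites at step 4
Step 5: cell (3,1)='.' (+2 fires, +3 burnt)
Step 6: cell (3,1)='.' (+1 fires, +2 burnt)
Step 7: cell (3,1)='.' (+0 fires, +1 burnt)
  fire out at step 7

4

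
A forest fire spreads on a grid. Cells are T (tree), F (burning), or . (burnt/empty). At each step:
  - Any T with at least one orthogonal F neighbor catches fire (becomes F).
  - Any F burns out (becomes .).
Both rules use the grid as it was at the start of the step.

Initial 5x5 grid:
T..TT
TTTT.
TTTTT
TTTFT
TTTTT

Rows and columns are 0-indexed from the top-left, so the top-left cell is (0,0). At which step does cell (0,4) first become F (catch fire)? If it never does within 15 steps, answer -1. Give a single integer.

Step 1: cell (0,4)='T' (+4 fires, +1 burnt)
Step 2: cell (0,4)='T' (+6 fires, +4 burnt)
Step 3: cell (0,4)='T' (+5 fires, +6 burnt)
Step 4: cell (0,4)='F' (+4 fires, +5 burnt)
  -> target ignites at step 4
Step 5: cell (0,4)='.' (+1 fires, +4 burnt)
Step 6: cell (0,4)='.' (+1 fires, +1 burnt)
Step 7: cell (0,4)='.' (+0 fires, +1 burnt)
  fire out at step 7

4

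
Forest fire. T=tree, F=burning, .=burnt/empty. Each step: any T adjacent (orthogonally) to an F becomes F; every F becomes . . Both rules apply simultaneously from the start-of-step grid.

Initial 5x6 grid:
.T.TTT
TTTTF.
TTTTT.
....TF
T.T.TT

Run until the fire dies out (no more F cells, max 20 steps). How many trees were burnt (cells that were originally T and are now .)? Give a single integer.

Step 1: +5 fires, +2 burnt (F count now 5)
Step 2: +5 fires, +5 burnt (F count now 5)
Step 3: +2 fires, +5 burnt (F count now 2)
Step 4: +3 fires, +2 burnt (F count now 3)
Step 5: +1 fires, +3 burnt (F count now 1)
Step 6: +0 fires, +1 burnt (F count now 0)
Fire out after step 6
Initially T: 18, now '.': 28
Total burnt (originally-T cells now '.'): 16

Answer: 16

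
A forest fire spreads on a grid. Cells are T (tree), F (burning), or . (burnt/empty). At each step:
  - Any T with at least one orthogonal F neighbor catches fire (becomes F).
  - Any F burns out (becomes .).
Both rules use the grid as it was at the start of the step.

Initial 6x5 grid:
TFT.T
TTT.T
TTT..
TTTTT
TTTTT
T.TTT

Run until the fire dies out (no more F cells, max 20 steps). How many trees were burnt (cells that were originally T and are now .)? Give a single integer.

Step 1: +3 fires, +1 burnt (F count now 3)
Step 2: +3 fires, +3 burnt (F count now 3)
Step 3: +3 fires, +3 burnt (F count now 3)
Step 4: +3 fires, +3 burnt (F count now 3)
Step 5: +3 fires, +3 burnt (F count now 3)
Step 6: +4 fires, +3 burnt (F count now 4)
Step 7: +2 fires, +4 burnt (F count now 2)
Step 8: +1 fires, +2 burnt (F count now 1)
Step 9: +0 fires, +1 burnt (F count now 0)
Fire out after step 9
Initially T: 24, now '.': 28
Total burnt (originally-T cells now '.'): 22

Answer: 22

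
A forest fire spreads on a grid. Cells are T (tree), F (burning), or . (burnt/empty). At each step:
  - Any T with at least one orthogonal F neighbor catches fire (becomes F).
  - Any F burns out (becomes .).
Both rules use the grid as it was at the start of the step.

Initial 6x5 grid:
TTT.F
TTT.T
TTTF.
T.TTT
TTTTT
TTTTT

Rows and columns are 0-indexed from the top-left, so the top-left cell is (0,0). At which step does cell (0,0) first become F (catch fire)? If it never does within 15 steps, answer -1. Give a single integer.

Step 1: cell (0,0)='T' (+3 fires, +2 burnt)
Step 2: cell (0,0)='T' (+5 fires, +3 burnt)
Step 3: cell (0,0)='T' (+6 fires, +5 burnt)
Step 4: cell (0,0)='T' (+6 fires, +6 burnt)
Step 5: cell (0,0)='F' (+3 fires, +6 burnt)
  -> target ignites at step 5
Step 6: cell (0,0)='.' (+1 fires, +3 burnt)
Step 7: cell (0,0)='.' (+0 fires, +1 burnt)
  fire out at step 7

5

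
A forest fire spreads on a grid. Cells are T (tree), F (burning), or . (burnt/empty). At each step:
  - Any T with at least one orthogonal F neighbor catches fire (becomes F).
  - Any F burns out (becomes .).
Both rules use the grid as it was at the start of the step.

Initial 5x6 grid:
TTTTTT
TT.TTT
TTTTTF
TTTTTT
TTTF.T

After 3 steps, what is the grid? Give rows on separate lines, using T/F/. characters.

Step 1: 5 trees catch fire, 2 burn out
  TTTTTT
  TT.TTF
  TTTTF.
  TTTFTF
  TTF..T
Step 2: 7 trees catch fire, 5 burn out
  TTTTTF
  TT.TF.
  TTTF..
  TTF.F.
  TF...F
Step 3: 5 trees catch fire, 7 burn out
  TTTTF.
  TT.F..
  TTF...
  TF....
  F.....

TTTTF.
TT.F..
TTF...
TF....
F.....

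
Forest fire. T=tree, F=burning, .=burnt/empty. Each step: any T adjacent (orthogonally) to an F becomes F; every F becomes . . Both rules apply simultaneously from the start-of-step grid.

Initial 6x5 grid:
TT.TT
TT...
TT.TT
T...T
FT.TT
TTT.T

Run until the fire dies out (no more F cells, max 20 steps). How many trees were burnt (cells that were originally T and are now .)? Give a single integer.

Step 1: +3 fires, +1 burnt (F count now 3)
Step 2: +2 fires, +3 burnt (F count now 2)
Step 3: +3 fires, +2 burnt (F count now 3)
Step 4: +2 fires, +3 burnt (F count now 2)
Step 5: +1 fires, +2 burnt (F count now 1)
Step 6: +0 fires, +1 burnt (F count now 0)
Fire out after step 6
Initially T: 19, now '.': 22
Total burnt (originally-T cells now '.'): 11

Answer: 11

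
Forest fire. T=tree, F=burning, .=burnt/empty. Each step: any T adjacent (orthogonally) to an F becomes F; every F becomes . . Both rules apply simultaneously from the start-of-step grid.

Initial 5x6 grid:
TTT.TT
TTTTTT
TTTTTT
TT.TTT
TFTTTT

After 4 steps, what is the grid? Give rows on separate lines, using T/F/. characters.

Step 1: 3 trees catch fire, 1 burn out
  TTT.TT
  TTTTTT
  TTTTTT
  TF.TTT
  F.FTTT
Step 2: 3 trees catch fire, 3 burn out
  TTT.TT
  TTTTTT
  TFTTTT
  F..TTT
  ...FTT
Step 3: 5 trees catch fire, 3 burn out
  TTT.TT
  TFTTTT
  F.FTTT
  ...FTT
  ....FT
Step 4: 6 trees catch fire, 5 burn out
  TFT.TT
  F.FTTT
  ...FTT
  ....FT
  .....F

TFT.TT
F.FTTT
...FTT
....FT
.....F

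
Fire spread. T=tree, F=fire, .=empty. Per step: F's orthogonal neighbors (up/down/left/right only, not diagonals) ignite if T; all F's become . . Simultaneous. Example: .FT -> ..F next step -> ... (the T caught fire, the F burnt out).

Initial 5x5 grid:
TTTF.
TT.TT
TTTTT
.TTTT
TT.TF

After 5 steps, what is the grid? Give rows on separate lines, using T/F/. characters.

Step 1: 4 trees catch fire, 2 burn out
  TTF..
  TT.FT
  TTTTT
  .TTTF
  TT.F.
Step 2: 5 trees catch fire, 4 burn out
  TF...
  TT..F
  TTTFF
  .TTF.
  TT...
Step 3: 4 trees catch fire, 5 burn out
  F....
  TF...
  TTF..
  .TF..
  TT...
Step 4: 3 trees catch fire, 4 burn out
  .....
  F....
  TF...
  .F...
  TT...
Step 5: 2 trees catch fire, 3 burn out
  .....
  .....
  F....
  .....
  TF...

.....
.....
F....
.....
TF...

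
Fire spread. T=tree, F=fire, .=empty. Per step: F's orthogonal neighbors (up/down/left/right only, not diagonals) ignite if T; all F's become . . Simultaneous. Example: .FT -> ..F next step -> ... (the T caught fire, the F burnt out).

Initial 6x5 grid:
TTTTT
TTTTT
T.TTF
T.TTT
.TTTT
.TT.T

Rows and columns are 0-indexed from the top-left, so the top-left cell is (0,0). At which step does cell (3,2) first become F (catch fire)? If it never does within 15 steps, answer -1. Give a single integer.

Step 1: cell (3,2)='T' (+3 fires, +1 burnt)
Step 2: cell (3,2)='T' (+5 fires, +3 burnt)
Step 3: cell (3,2)='F' (+5 fires, +5 burnt)
  -> target ignites at step 3
Step 4: cell (3,2)='.' (+3 fires, +5 burnt)
Step 5: cell (3,2)='.' (+4 fires, +3 burnt)
Step 6: cell (3,2)='.' (+3 fires, +4 burnt)
Step 7: cell (3,2)='.' (+1 fires, +3 burnt)
Step 8: cell (3,2)='.' (+0 fires, +1 burnt)
  fire out at step 8

3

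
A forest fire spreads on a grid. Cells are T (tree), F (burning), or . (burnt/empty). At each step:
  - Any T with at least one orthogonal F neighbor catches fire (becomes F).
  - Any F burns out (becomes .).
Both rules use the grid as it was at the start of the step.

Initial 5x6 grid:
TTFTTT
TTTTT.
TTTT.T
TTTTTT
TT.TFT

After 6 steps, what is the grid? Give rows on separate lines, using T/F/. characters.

Step 1: 6 trees catch fire, 2 burn out
  TF.FTT
  TTFTT.
  TTTT.T
  TTTTFT
  TT.F.F
Step 2: 7 trees catch fire, 6 burn out
  F...FT
  TF.FT.
  TTFT.T
  TTTF.F
  TT....
Step 3: 7 trees catch fire, 7 burn out
  .....F
  F...F.
  TF.F.F
  TTF...
  TT....
Step 4: 2 trees catch fire, 7 burn out
  ......
  ......
  F.....
  TF....
  TT....
Step 5: 2 trees catch fire, 2 burn out
  ......
  ......
  ......
  F.....
  TF....
Step 6: 1 trees catch fire, 2 burn out
  ......
  ......
  ......
  ......
  F.....

......
......
......
......
F.....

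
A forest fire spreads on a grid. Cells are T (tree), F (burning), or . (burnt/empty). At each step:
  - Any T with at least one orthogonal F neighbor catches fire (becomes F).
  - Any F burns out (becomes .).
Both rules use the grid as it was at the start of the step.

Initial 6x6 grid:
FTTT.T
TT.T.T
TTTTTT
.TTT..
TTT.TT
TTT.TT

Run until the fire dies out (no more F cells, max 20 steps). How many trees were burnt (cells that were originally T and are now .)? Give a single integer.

Answer: 23

Derivation:
Step 1: +2 fires, +1 burnt (F count now 2)
Step 2: +3 fires, +2 burnt (F count now 3)
Step 3: +2 fires, +3 burnt (F count now 2)
Step 4: +3 fires, +2 burnt (F count now 3)
Step 5: +3 fires, +3 burnt (F count now 3)
Step 6: +5 fires, +3 burnt (F count now 5)
Step 7: +3 fires, +5 burnt (F count now 3)
Step 8: +1 fires, +3 burnt (F count now 1)
Step 9: +1 fires, +1 burnt (F count now 1)
Step 10: +0 fires, +1 burnt (F count now 0)
Fire out after step 10
Initially T: 27, now '.': 32
Total burnt (originally-T cells now '.'): 23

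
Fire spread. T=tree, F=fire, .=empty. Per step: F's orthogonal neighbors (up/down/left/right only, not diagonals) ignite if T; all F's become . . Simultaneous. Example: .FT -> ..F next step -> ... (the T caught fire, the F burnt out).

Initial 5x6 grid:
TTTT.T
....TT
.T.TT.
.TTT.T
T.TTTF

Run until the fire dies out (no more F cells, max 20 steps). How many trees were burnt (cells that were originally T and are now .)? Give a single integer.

Answer: 13

Derivation:
Step 1: +2 fires, +1 burnt (F count now 2)
Step 2: +1 fires, +2 burnt (F count now 1)
Step 3: +2 fires, +1 burnt (F count now 2)
Step 4: +2 fires, +2 burnt (F count now 2)
Step 5: +2 fires, +2 burnt (F count now 2)
Step 6: +2 fires, +2 burnt (F count now 2)
Step 7: +1 fires, +2 burnt (F count now 1)
Step 8: +1 fires, +1 burnt (F count now 1)
Step 9: +0 fires, +1 burnt (F count now 0)
Fire out after step 9
Initially T: 18, now '.': 25
Total burnt (originally-T cells now '.'): 13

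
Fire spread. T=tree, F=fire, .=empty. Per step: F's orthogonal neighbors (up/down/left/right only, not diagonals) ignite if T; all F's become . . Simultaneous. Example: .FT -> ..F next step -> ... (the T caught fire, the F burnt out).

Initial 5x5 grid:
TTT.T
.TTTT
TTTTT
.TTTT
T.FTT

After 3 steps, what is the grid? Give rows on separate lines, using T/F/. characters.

Step 1: 2 trees catch fire, 1 burn out
  TTT.T
  .TTTT
  TTTTT
  .TFTT
  T..FT
Step 2: 4 trees catch fire, 2 burn out
  TTT.T
  .TTTT
  TTFTT
  .F.FT
  T...F
Step 3: 4 trees catch fire, 4 burn out
  TTT.T
  .TFTT
  TF.FT
  ....F
  T....

TTT.T
.TFTT
TF.FT
....F
T....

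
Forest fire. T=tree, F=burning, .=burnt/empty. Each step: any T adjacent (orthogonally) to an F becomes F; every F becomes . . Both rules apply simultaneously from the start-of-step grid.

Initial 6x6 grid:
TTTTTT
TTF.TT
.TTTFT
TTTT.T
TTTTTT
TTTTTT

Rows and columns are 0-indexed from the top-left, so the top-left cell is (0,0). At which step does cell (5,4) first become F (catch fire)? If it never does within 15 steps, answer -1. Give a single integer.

Step 1: cell (5,4)='T' (+6 fires, +2 burnt)
Step 2: cell (5,4)='T' (+9 fires, +6 burnt)
Step 3: cell (5,4)='T' (+6 fires, +9 burnt)
Step 4: cell (5,4)='T' (+6 fires, +6 burnt)
Step 5: cell (5,4)='F' (+3 fires, +6 burnt)
  -> target ignites at step 5
Step 6: cell (5,4)='.' (+1 fires, +3 burnt)
Step 7: cell (5,4)='.' (+0 fires, +1 burnt)
  fire out at step 7

5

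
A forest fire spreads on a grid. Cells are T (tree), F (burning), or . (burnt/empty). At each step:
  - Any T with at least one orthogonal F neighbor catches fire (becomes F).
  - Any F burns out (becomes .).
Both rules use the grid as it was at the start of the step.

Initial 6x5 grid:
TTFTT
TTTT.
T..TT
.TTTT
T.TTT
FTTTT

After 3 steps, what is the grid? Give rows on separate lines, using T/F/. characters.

Step 1: 5 trees catch fire, 2 burn out
  TF.FT
  TTFT.
  T..TT
  .TTTT
  F.TTT
  .FTTT
Step 2: 5 trees catch fire, 5 burn out
  F...F
  TF.F.
  T..TT
  .TTTT
  ..TTT
  ..FTT
Step 3: 4 trees catch fire, 5 burn out
  .....
  F....
  T..FT
  .TTTT
  ..FTT
  ...FT

.....
F....
T..FT
.TTTT
..FTT
...FT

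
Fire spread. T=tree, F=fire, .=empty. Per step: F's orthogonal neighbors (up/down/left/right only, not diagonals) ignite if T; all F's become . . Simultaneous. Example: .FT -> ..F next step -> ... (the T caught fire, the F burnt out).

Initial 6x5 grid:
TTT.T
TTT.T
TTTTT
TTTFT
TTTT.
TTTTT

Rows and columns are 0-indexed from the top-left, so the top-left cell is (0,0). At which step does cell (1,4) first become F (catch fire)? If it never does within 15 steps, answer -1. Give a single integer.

Step 1: cell (1,4)='T' (+4 fires, +1 burnt)
Step 2: cell (1,4)='T' (+5 fires, +4 burnt)
Step 3: cell (1,4)='F' (+7 fires, +5 burnt)
  -> target ignites at step 3
Step 4: cell (1,4)='.' (+6 fires, +7 burnt)
Step 5: cell (1,4)='.' (+3 fires, +6 burnt)
Step 6: cell (1,4)='.' (+1 fires, +3 burnt)
Step 7: cell (1,4)='.' (+0 fires, +1 burnt)
  fire out at step 7

3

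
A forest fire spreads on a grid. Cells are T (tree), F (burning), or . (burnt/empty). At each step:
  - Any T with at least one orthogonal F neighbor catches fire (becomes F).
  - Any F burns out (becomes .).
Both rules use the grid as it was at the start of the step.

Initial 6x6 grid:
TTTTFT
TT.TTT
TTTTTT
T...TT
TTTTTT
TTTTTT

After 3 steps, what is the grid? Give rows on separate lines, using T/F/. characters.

Step 1: 3 trees catch fire, 1 burn out
  TTTF.F
  TT.TFT
  TTTTTT
  T...TT
  TTTTTT
  TTTTTT
Step 2: 4 trees catch fire, 3 burn out
  TTF...
  TT.F.F
  TTTTFT
  T...TT
  TTTTTT
  TTTTTT
Step 3: 4 trees catch fire, 4 burn out
  TF....
  TT....
  TTTF.F
  T...FT
  TTTTTT
  TTTTTT

TF....
TT....
TTTF.F
T...FT
TTTTTT
TTTTTT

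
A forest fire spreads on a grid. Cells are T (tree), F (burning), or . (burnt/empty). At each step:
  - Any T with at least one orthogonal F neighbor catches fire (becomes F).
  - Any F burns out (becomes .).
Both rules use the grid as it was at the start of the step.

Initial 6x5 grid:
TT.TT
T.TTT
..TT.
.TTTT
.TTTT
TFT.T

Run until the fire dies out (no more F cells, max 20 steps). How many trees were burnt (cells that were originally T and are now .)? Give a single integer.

Answer: 18

Derivation:
Step 1: +3 fires, +1 burnt (F count now 3)
Step 2: +2 fires, +3 burnt (F count now 2)
Step 3: +2 fires, +2 burnt (F count now 2)
Step 4: +3 fires, +2 burnt (F count now 3)
Step 5: +4 fires, +3 burnt (F count now 4)
Step 6: +1 fires, +4 burnt (F count now 1)
Step 7: +2 fires, +1 burnt (F count now 2)
Step 8: +1 fires, +2 burnt (F count now 1)
Step 9: +0 fires, +1 burnt (F count now 0)
Fire out after step 9
Initially T: 21, now '.': 27
Total burnt (originally-T cells now '.'): 18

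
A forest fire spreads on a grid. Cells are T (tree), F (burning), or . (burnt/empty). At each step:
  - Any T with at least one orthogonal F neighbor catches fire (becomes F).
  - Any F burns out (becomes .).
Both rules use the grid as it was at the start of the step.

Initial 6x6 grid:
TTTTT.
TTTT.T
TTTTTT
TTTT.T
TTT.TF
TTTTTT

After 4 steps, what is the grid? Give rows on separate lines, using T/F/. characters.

Step 1: 3 trees catch fire, 1 burn out
  TTTTT.
  TTTT.T
  TTTTTT
  TTTT.F
  TTT.F.
  TTTTTF
Step 2: 2 trees catch fire, 3 burn out
  TTTTT.
  TTTT.T
  TTTTTF
  TTTT..
  TTT...
  TTTTF.
Step 3: 3 trees catch fire, 2 burn out
  TTTTT.
  TTTT.F
  TTTTF.
  TTTT..
  TTT...
  TTTF..
Step 4: 2 trees catch fire, 3 burn out
  TTTTT.
  TTTT..
  TTTF..
  TTTT..
  TTT...
  TTF...

TTTTT.
TTTT..
TTTF..
TTTT..
TTT...
TTF...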